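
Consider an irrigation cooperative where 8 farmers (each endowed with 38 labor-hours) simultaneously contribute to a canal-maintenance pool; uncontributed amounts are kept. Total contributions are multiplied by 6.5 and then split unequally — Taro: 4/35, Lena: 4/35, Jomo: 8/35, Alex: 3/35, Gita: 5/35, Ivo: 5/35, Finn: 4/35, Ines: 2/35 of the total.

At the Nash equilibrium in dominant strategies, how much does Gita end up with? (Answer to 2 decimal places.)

73.29 labor-hours

Each unit j contributes comes back to j as 6.5 × (j's share), so j prefers to contribute only if that share exceeds 1/6.5 = 0.1538; otherwise keeping the unit dominates.
The only share above 0.1538 is Jomo's 8/35, contributing 38; the remaining 7 contribute 0. Total contributed: 38.
Gita keeps 38 and receives 6.5 × 38 × 5/35 = 35.29 from the canal-maintenance pool, for a payoff of 73.29.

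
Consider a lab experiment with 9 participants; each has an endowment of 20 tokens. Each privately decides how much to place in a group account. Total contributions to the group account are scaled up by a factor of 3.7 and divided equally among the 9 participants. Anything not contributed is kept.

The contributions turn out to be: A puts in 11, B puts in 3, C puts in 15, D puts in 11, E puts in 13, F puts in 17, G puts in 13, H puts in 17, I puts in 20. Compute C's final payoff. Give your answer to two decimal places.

Total contributed: 11 + 3 + 15 + 11 + 13 + 17 + 13 + 17 + 20 = 120.
Each receives 3.7 × 120 / 9 = 49.33 from the group account.
C keeps 20 − 15 = 5, so C's payoff is 5 + 49.33 = 54.33.

54.33 tokens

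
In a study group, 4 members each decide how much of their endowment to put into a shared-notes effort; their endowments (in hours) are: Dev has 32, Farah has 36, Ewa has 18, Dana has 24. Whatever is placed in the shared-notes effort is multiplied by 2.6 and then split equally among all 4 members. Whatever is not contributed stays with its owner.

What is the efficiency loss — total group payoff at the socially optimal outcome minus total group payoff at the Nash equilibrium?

176.00 hours

The private return per contributed unit is 2.6/4 = 0.6500 < 1 for every player regardless of endowment, so the Nash equilibrium is zero contribution and the group total is Σ E_j = 32 + 36 + 18 + 24 = 110.
Each contributed unit returns 2.600 to the group, so the social optimum is full contribution by everyone: group total = 2.600 × 110 = 286.00.
Efficiency loss = (2.600 − 1) × 110 = 176.00.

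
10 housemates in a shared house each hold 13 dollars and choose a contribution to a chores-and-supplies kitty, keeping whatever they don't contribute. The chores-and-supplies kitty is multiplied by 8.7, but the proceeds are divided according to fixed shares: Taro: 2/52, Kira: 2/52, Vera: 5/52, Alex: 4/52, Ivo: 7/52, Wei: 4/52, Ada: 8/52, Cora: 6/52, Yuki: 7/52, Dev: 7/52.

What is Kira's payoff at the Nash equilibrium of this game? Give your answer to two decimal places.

34.75 dollars

Each unit j contributes comes back to j as 8.7 × (j's share), so j prefers to contribute only if that share exceeds 1/8.7 = 0.1149; otherwise keeping the unit dominates.
Ivo, Ada, Cora, Yuki and Dev clear that bar, contributing 13 each; the remaining 5 contribute 0. Total contributed: 65.
Kira keeps 13 and receives 8.7 × 65 × 2/52 = 21.75 from the chores-and-supplies kitty, for a payoff of 34.75.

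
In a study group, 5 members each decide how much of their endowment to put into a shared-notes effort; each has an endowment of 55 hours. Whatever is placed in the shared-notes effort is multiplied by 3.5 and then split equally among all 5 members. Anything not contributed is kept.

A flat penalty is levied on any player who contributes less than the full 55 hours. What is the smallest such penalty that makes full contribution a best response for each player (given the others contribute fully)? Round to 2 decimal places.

Given the others contribute fully, the best deviation is to contribute 0 (any partial contribution still incurs the fine and gives up units whose private return 0.7000 is below 1).
Deviating from 55 to 0 saves 55 hours but forfeits the deviator's share of the drop in the shared-notes effort: 3.5/5 × 55 = 38.50.
So the deviation gain is 55 − 38.50 = 16.50, and the fine must be at least 16.50 hours to wipe it out.

16.50 hours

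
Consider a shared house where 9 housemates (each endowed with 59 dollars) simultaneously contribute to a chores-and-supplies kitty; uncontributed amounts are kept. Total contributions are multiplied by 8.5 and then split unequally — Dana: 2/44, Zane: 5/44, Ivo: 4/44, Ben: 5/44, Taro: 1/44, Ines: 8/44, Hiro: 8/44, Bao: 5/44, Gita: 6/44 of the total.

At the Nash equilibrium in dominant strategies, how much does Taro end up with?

For player j, contributing a unit is worthwhile iff 8.5 × (j's share) ≥ 1, i.e. iff j's share is at least 0.1176.
Ines, Hiro and Gita clear that bar, contributing 59 each; the remaining 6 contribute 0. Total contributed: 177.
Taro keeps 59 and receives 8.5 × 177 × 1/44 = 34.19 from the chores-and-supplies kitty, for a payoff of 93.19.

93.19 dollars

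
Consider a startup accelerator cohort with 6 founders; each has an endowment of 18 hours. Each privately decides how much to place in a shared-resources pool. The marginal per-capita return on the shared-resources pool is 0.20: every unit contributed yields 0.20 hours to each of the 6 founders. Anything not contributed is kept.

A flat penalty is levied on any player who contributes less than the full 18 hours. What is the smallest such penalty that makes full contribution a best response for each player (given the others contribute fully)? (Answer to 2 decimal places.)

14.40 hours

Given the others contribute fully, the best deviation is to contribute 0 (any partial contribution still incurs the fine and gives up units whose private return 0.20 is below 1).
Deviating from 18 to 0 saves 18 hours but forfeits the deviator's share of the drop in the shared-resources pool: 0.20 × 18 = 3.60.
So the deviation gain is 18 − 3.60 = 14.40, and the fine must be at least 14.40 hours to wipe it out.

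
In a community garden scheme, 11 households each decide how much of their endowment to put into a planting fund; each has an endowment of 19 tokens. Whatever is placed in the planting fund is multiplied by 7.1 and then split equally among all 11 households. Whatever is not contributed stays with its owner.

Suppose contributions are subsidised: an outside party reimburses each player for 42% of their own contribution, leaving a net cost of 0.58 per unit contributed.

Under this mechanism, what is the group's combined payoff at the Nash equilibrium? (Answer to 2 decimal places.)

1571.68 tokens

With the mechanism, a contributed unit returns (7.1/11) / 0.58 = 1.1129 per unit of net cost to the contributor — now above 1 — so contributing fully is weakly dominant for every player.
At the Nash equilibrium everyone contributes 19. Group total payoff = 11 × (19 × 0.42 + 7.1 × 19) = 1571.68.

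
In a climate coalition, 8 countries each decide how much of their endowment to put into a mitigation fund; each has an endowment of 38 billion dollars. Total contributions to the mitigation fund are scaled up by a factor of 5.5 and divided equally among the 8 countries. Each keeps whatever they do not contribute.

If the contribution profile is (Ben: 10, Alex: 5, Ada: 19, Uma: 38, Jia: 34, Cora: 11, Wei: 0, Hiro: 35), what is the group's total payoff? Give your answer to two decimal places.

988.00 billion dollars

Total contributed: 10 + 5 + 19 + 38 + 34 + 11 + 0 + 35 = 152; total kept: 8 × 38 − 152 = 152.
The mitigation fund pays out 5.5 × 152 = 836.00 in aggregate.
Group total = 152 + 836.00 = 988.00.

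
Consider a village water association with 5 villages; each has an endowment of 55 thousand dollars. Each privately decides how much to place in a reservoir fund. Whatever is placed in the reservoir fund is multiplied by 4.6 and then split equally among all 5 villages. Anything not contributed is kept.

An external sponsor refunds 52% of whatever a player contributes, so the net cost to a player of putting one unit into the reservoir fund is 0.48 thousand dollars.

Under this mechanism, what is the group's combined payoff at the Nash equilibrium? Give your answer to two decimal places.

The effective private return per unit is now (4.6/5) / 0.48 = 1.9167 > 1, so every player's dominant strategy flips to full contribution.
So the Nash equilibrium is full contribution by all 5; the group earns 5 × (55 × 0.52 + 4.6 × 55) = 1408.00.

1408.00 thousand dollars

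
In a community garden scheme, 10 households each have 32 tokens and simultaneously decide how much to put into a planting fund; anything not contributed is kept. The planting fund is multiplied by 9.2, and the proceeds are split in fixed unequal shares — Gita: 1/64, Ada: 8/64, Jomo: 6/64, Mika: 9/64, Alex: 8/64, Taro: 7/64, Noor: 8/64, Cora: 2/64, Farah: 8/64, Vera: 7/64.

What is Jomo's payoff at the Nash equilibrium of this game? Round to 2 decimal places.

225.20 tokens

Player j's private return per contributed unit is 9.2 × (j's share). Contributing is weakly dominant for j when that share is at least 1/9.2 = 0.1087, and contributing 0 is dominant otherwise.
Ada, Mika, Alex, Taro, Noor, Farah and Vera clear that bar, contributing 32 each; the remaining 3 contribute 0. Total contributed: 224.
Jomo keeps 32 and receives 9.2 × 224 × 6/64 = 193.20 from the planting fund, for a payoff of 225.20.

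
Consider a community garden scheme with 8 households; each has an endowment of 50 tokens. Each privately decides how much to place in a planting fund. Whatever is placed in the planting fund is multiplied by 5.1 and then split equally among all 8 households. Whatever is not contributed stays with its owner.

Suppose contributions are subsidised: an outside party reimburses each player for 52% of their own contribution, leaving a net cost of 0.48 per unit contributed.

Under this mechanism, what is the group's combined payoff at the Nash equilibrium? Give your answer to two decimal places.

Under the mechanism each unit contributed yields (5.1/8) / 0.48 = 1.3281 back to its contributor per unit of net cost, which exceeds 1, making full contribution the dominant choice for everyone.
So the Nash equilibrium is full contribution by all 8; the group earns 8 × (50 × 0.52 + 5.1 × 50) = 2248.00.

2248.00 tokens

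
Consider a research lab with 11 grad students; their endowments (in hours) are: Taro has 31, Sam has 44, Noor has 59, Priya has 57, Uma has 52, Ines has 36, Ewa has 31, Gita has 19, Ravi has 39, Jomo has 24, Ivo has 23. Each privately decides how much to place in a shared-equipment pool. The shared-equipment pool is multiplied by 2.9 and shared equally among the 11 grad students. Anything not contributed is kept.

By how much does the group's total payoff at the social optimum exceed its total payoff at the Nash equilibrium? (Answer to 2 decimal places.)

The private return per contributed unit is 2.9/11 = 0.2636 < 1 for every player regardless of endowment, so the Nash equilibrium is zero contribution and the group total is Σ E_j = 31 + 44 + 59 + 57 + 52 + 36 + 31 + 19 + 39 + 24 + 23 = 415.
Each contributed unit returns 2.900 to the group, so the social optimum is full contribution by everyone: group total = 2.900 × 415 = 1203.50.
Efficiency loss = (2.900 − 1) × 415 = 788.50.

788.50 hours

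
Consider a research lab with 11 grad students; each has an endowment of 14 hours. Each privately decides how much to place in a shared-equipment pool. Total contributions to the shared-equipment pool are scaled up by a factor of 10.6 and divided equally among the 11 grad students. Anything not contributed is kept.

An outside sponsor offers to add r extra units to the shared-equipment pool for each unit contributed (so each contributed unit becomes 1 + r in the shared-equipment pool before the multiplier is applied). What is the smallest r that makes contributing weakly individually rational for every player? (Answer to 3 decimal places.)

0.038

With matching at rate r, one contributed unit becomes (1 + r) in the shared-equipment pool and returns 10.6 × (1 + r) / 11 to the contributor.
Setting this equal to 1: 1 + r = 11/10.6 = 1.0377.
So the minimum matching rate is r = 1.0377 − 1 = 0.038.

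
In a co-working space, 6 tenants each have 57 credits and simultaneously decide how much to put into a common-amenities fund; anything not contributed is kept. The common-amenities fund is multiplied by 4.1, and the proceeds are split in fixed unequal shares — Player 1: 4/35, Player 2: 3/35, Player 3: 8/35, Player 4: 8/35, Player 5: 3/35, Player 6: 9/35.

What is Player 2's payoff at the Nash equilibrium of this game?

77.03 credits

For player j, contributing a unit is worthwhile iff 4.1 × (j's share) ≥ 1, i.e. iff j's share is at least 0.2439.
Only Player 6 (9/35) clears that bar, contributing 57; the remaining 5 contribute 0. Total contributed: 57.
Player 2 keeps 57 and receives 4.1 × 57 × 3/35 = 20.03 from the common-amenities fund, for a payoff of 77.03.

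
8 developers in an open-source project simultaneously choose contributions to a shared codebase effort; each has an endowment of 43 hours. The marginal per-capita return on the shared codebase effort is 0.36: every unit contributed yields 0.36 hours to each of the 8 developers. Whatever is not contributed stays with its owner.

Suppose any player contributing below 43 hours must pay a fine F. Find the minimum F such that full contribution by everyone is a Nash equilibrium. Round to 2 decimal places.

Given the others contribute fully, the best deviation is to contribute 0 (any partial contribution still incurs the fine and gives up units whose private return 0.36 is below 1).
Deviating from 43 to 0 saves 43 hours but forfeits the deviator's share of the drop in the shared codebase effort: 0.36 × 43 = 15.48.
So the deviation gain is 43 − 15.48 = 27.52, and the fine must be at least 27.52 hours to wipe it out.

27.52 hours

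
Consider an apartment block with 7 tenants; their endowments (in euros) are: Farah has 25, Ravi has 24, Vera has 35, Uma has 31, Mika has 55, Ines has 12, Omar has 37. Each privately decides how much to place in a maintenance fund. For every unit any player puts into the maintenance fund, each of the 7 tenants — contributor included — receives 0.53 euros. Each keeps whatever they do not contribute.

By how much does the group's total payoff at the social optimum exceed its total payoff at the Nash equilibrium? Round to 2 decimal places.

The private return per contributed unit is 0.53 < 1 for everyone, so the Nash equilibrium is zero contribution and the group total is Σ E_j = 25 + 24 + 35 + 31 + 55 + 12 + 37 = 219.
Each contributed unit returns 3.710 to the group, so the social optimum is full contribution by everyone: group total = 3.710 × 219 = 812.49.
Efficiency loss = (3.710 − 1) × 219 = 593.49.

593.49 euros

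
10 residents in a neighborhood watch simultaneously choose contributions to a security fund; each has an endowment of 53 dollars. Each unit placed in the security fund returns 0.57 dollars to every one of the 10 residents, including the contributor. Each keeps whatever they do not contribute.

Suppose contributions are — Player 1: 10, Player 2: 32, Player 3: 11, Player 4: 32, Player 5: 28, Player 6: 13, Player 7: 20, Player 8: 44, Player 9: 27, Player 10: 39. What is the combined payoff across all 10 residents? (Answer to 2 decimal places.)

1733.20 dollars

Total contributed: 10 + 32 + 11 + 32 + 28 + 13 + 20 + 44 + 27 + 39 = 256; total kept: 10 × 53 − 256 = 274.
The security fund pays out 0.57 × 10 × 256 = 1459.20 in aggregate.
Group total = 274 + 1459.20 = 1733.20.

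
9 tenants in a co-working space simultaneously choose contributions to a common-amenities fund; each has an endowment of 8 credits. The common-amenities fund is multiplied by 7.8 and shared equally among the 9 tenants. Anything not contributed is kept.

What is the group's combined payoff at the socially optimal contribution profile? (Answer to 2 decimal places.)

561.60 credits

Each contributed unit returns 7.800 to the group as a whole (0.8667 to each of 9 players), which exceeds 1, so the social optimum is full contribution: group total = 7.800 × 72 = 561.60.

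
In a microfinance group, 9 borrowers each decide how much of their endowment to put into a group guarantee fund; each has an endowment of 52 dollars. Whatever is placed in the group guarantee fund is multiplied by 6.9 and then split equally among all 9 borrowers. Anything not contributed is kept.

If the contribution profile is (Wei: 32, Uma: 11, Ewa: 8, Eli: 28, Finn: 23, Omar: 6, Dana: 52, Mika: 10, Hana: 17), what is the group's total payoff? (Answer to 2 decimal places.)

Total contributed: 32 + 11 + 8 + 28 + 23 + 6 + 52 + 10 + 17 = 187; total kept: 9 × 52 − 187 = 281.
The group guarantee fund pays out 6.9 × 187 = 1290.30 in aggregate.
Group total = 281 + 1290.30 = 1571.30.

1571.30 dollars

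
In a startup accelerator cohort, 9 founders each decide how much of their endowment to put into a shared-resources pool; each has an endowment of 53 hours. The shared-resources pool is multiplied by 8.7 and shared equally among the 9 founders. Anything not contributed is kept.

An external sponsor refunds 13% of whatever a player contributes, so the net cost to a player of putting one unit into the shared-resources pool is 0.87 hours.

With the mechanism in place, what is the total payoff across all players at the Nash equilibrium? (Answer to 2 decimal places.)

With the mechanism, a contributed unit returns (8.7/9) / 0.87 = 1.1111 per unit of net cost to the contributor — now above 1 — so contributing fully is weakly dominant for every player.
So the Nash equilibrium is full contribution by all 9; the group earns 9 × (53 × 0.13 + 8.7 × 53) = 4211.91.

4211.91 hours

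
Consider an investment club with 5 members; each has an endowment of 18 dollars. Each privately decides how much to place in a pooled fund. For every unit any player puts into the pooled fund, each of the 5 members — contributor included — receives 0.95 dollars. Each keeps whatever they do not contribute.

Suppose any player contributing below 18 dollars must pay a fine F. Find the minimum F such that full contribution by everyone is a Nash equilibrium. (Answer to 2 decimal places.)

0.90 dollars

Given the others contribute fully, the best deviation is to contribute 0 (any partial contribution still incurs the fine and gives up units whose private return 0.95 is below 1).
Deviating from 18 to 0 saves 18 dollars but forfeits the deviator's share of the drop in the pooled fund: 0.95 × 18 = 17.10.
So the deviation gain is 18 − 17.10 = 0.90, and the fine must be at least 0.90 dollars to wipe it out.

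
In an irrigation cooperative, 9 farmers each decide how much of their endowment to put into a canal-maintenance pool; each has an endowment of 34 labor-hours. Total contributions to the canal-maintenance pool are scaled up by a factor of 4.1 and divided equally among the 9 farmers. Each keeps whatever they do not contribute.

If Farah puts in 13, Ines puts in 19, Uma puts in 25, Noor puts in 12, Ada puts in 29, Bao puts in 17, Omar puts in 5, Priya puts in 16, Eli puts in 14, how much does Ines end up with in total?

83.33 labor-hours

Total contributed: 13 + 19 + 25 + 12 + 29 + 17 + 5 + 16 + 14 = 150.
Each receives 4.1 × 150 / 9 = 68.33 from the canal-maintenance pool.
Ines keeps 34 − 19 = 15, so Ines's payoff is 15 + 68.33 = 83.33.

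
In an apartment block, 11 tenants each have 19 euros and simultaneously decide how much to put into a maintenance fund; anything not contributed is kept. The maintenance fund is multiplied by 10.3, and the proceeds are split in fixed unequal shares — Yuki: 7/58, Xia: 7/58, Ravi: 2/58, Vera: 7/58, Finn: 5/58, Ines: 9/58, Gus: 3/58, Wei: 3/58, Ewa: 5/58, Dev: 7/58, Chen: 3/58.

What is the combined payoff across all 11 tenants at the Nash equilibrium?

For player j, contributing a unit is worthwhile iff 10.3 × (j's share) ≥ 1, i.e. iff j's share is at least 0.0971.
Yuki, Xia, Vera, Ines and Dev clear that bar, contributing 19 each; the remaining 6 contribute 0. Total contributed: 95.
The maintenance fund pays out 10.3 × 95 = 978.50 in total (split across the unequal shares, but the aggregate is all that matters for the group sum).
The 6 free-riders keep 19 each, adding 114. Group total = 114 + 978.50 = 1092.50.

1092.50 euros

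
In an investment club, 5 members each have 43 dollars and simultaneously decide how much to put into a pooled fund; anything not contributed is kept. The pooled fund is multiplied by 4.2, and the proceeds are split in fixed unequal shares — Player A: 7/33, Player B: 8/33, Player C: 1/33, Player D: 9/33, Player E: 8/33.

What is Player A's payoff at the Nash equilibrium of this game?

157.93 dollars

For player j, contributing a unit is worthwhile iff 4.2 × (j's share) ≥ 1, i.e. iff j's share is at least 0.2381.
Player B, Player D and Player E are above the threshold, contributing 43 each; the remaining 2 contribute 0. Total contributed: 129.
Player A keeps 43 and receives 4.2 × 129 × 7/33 = 114.93 from the pooled fund, for a payoff of 157.93.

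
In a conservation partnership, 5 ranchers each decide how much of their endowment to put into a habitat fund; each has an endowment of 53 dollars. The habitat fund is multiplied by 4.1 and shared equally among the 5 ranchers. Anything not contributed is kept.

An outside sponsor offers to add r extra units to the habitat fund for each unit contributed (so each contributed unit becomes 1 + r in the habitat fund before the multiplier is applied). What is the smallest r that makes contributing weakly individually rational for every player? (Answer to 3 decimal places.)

With matching at rate r, one contributed unit becomes (1 + r) in the habitat fund and returns 4.1 × (1 + r) / 5 to the contributor.
Setting this equal to 1: 1 + r = 5/4.1 = 1.2195.
So the minimum matching rate is r = 1.2195 − 1 = 0.220.

0.220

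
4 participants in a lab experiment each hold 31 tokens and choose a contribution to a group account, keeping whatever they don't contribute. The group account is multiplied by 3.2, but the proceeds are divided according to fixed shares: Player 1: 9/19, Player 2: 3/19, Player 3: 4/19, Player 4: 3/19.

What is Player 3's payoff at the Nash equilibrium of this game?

A player with share s gets back 3.2·s per unit contributed, so full contribution is dominant for anyone with s > 1/3.2 = 0.3125 and zero contribution is dominant for anyone below.
Player 1 alone (share 9/19) is above the threshold, contributing 31; the remaining 3 contribute 0. Total contributed: 31.
Player 3 keeps 31 and receives 3.2 × 31 × 4/19 = 20.88 from the group account, for a payoff of 51.88.

51.88 tokens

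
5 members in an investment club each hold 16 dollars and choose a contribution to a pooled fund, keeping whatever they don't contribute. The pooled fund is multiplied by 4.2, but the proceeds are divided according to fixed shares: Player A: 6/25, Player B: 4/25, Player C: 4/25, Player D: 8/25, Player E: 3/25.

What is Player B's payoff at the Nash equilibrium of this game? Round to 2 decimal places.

37.50 dollars

For player j, contributing a unit is worthwhile iff 4.2 × (j's share) ≥ 1, i.e. iff j's share is at least 0.2381.
Player A and Player D clear that bar, contributing 16 each; the remaining 3 contribute 0. Total contributed: 32.
Player B keeps 16 and receives 4.2 × 32 × 4/25 = 21.50 from the pooled fund, for a payoff of 37.50.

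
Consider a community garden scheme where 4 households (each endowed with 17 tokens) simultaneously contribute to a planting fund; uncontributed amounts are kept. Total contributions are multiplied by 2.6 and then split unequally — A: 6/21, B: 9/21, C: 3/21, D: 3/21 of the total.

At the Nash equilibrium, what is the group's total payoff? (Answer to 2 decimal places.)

For player j, contributing a unit is worthwhile iff 2.6 × (j's share) ≥ 1, i.e. iff j's share is at least 0.3846.
B alone (share 9/21) is above the threshold, contributing 17; the remaining 3 contribute 0. Total contributed: 17.
The planting fund pays out 2.6 × 17 = 44.20 in total (split across the unequal shares, but the aggregate is all that matters for the group sum).
The 3 free-riders keep 17 each, adding 51. Group total = 51 + 44.20 = 95.20.

95.20 tokens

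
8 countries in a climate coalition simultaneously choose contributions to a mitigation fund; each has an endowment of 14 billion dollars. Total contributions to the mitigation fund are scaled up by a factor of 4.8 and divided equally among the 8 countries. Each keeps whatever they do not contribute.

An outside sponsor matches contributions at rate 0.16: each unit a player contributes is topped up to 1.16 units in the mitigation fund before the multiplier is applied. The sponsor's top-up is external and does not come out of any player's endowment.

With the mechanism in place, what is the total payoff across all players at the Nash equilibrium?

112.00 billion dollars

With the mechanism, a contributed unit returns 4.8 × 1.16 / 8 = 0.6960 per unit of net cost — still below 1 — so contributing 0 remains dominant for every player.
Everyone keeps their endowment and the group total is 8 × 14 = 112.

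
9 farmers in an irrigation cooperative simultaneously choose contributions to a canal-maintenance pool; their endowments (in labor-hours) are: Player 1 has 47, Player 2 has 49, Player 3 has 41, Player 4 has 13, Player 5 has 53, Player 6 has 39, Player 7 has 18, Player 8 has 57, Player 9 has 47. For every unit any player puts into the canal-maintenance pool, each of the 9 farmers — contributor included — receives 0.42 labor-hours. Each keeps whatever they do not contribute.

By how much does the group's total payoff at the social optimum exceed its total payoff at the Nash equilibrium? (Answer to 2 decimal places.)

1011.92 labor-hours

The private return per contributed unit is 0.42 < 1 for everyone, so the Nash equilibrium is zero contribution and the group total is Σ E_j = 47 + 49 + 41 + 13 + 53 + 39 + 18 + 57 + 47 = 364.
Each contributed unit returns 3.780 to the group, so the social optimum is full contribution by everyone: group total = 3.780 × 364 = 1375.92.
Efficiency loss = (3.780 − 1) × 364 = 1011.92.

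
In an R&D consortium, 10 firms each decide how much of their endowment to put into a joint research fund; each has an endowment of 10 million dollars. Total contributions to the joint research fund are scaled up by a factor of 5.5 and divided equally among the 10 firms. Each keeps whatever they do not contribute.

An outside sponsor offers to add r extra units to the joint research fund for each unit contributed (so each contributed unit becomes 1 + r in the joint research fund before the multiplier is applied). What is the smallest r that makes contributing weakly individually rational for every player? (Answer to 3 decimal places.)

With matching at rate r, one contributed unit becomes (1 + r) in the joint research fund and returns 5.5 × (1 + r) / 10 to the contributor.
Setting this equal to 1: 1 + r = 10/5.5 = 1.8182.
So the minimum matching rate is r = 1.8182 − 1 = 0.818.

0.818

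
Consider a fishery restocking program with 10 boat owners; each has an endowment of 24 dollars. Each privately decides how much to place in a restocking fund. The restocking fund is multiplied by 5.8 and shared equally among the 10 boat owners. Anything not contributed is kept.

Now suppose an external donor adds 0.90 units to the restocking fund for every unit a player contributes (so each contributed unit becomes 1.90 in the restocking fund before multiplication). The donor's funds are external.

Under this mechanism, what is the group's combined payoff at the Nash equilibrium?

Under the mechanism each unit contributed yields 5.8 × 1.90 / 10 = 1.1020 back to its contributor per unit of net cost, which exceeds 1, making full contribution the dominant choice for everyone.
So the Nash equilibrium is full contribution by all 10; the group earns 5.8 × 1.90 × 240 = 2644.80.

2644.80 dollars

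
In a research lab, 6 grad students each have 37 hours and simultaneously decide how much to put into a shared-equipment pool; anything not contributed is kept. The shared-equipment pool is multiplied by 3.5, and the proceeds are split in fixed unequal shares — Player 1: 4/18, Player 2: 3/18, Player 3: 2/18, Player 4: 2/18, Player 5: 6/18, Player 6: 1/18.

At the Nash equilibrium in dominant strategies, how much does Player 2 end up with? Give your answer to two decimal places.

58.58 hours

Player j's private return per contributed unit is 3.5 × (j's share). Contributing is weakly dominant for j when that share is at least 1/3.5 = 0.2857, and contributing 0 is dominant otherwise.
Player 5 alone (share 6/18) is above the threshold, contributing 37; the remaining 5 contribute 0. Total contributed: 37.
Player 2 keeps 37 and receives 3.5 × 37 × 3/18 = 21.58 from the shared-equipment pool, for a payoff of 58.58.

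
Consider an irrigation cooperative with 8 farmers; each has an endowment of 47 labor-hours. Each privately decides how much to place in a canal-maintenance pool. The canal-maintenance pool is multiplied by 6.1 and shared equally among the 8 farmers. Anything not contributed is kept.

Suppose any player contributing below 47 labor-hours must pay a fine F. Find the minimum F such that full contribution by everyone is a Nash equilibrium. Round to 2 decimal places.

11.16 labor-hours

Given the others contribute fully, the best deviation is to contribute 0 (any partial contribution still incurs the fine and gives up units whose private return 0.7625 is below 1).
Deviating from 47 to 0 saves 47 labor-hours but forfeits the deviator's share of the drop in the canal-maintenance pool: 6.1/8 × 47 = 35.84.
So the deviation gain is 47 − 35.84 = 11.16, and the fine must be at least 11.16 labor-hours to wipe it out.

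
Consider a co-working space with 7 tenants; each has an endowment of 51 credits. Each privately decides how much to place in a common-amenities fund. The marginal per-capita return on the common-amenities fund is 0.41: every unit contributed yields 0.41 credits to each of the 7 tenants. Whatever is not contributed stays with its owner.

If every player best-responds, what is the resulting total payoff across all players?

The private return per contributed unit is 0.41 < 1, so contributing 0 is dominant for every player. At the Nash equilibrium everyone keeps their 51, and the group total is 7 × 51 = 357.

357.00 credits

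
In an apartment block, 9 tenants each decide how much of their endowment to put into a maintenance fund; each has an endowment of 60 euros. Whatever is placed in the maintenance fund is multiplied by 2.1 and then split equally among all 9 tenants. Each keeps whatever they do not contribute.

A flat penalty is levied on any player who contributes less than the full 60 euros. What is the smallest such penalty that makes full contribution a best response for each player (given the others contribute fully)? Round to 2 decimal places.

Given the others contribute fully, the best deviation is to contribute 0 (any partial contribution still incurs the fine and gives up units whose private return 0.2333 is below 1).
Deviating from 60 to 0 saves 60 euros but forfeits the deviator's share of the drop in the maintenance fund: 2.1/9 × 60 = 14.00.
So the deviation gain is 60 − 14.00 = 46.00, and the fine must be at least 46.00 euros to wipe it out.

46.00 euros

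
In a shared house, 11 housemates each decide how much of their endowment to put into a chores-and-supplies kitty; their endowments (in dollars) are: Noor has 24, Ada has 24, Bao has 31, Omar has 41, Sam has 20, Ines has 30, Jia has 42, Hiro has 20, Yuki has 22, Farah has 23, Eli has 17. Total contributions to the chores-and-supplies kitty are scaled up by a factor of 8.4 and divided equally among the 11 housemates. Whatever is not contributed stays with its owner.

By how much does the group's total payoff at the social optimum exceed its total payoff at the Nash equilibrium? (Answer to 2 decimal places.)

2175.60 dollars

The private return per contributed unit is 8.4/11 = 0.7636 < 1 for every player regardless of endowment, so the Nash equilibrium is zero contribution and the group total is Σ E_j = 24 + 24 + 31 + 41 + 20 + 30 + 42 + 20 + 22 + 23 + 17 = 294.
Each contributed unit returns 8.400 to the group, so the social optimum is full contribution by everyone: group total = 8.400 × 294 = 2469.60.
Efficiency loss = (8.400 − 1) × 294 = 2175.60.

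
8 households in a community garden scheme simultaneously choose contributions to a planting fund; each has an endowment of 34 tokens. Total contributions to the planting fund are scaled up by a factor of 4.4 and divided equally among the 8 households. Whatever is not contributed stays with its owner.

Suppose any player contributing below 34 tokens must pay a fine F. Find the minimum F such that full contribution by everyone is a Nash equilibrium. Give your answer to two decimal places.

Given the others contribute fully, the best deviation is to contribute 0 (any partial contribution still incurs the fine and gives up units whose private return 0.5500 is below 1).
Deviating from 34 to 0 saves 34 tokens but forfeits the deviator's share of the drop in the planting fund: 4.4/8 × 34 = 18.70.
So the deviation gain is 34 − 18.70 = 15.30, and the fine must be at least 15.30 tokens to wipe it out.

15.30 tokens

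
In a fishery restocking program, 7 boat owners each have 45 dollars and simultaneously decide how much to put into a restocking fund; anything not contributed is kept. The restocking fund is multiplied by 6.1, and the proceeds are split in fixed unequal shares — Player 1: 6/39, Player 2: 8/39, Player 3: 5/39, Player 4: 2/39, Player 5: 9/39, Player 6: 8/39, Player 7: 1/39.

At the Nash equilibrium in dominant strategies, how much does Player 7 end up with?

66.12 dollars

A player with share s gets back 6.1·s per unit contributed, so full contribution is dominant for anyone with s > 1/6.1 = 0.1639 and zero contribution is dominant for anyone below.
Player 2, Player 5 and Player 6 clear that bar, contributing 45 each; the remaining 4 contribute 0. Total contributed: 135.
Player 7 keeps 45 and receives 6.1 × 135 × 1/39 = 21.12 from the restocking fund, for a payoff of 66.12.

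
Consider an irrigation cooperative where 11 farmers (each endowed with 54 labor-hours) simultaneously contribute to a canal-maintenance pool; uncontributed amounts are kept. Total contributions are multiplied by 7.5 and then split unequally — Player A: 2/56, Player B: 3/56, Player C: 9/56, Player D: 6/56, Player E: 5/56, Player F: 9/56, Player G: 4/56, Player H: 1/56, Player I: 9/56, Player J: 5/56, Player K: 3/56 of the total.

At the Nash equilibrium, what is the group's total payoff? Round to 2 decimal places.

For player j, contributing a unit is worthwhile iff 7.5 × (j's share) ≥ 1, i.e. iff j's share is at least 0.1333.
Player C, Player F and Player I clear that bar, contributing 54 each; the remaining 8 contribute 0. Total contributed: 162.
The canal-maintenance pool pays out 7.5 × 162 = 1215.00 in total (split across the unequal shares, but the aggregate is all that matters for the group sum).
The 8 free-riders keep 54 each, adding 432. Group total = 432 + 1215.00 = 1647.00.

1647.00 labor-hours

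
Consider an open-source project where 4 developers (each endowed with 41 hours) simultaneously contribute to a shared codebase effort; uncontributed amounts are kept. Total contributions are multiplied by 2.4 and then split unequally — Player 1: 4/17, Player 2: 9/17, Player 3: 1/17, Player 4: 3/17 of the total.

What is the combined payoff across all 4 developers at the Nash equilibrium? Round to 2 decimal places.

221.40 hours

A player with share s gets back 2.4·s per unit contributed, so full contribution is dominant for anyone with s > 1/2.4 = 0.4167 and zero contribution is dominant for anyone below.
Only Player 2 (9/17) clears that bar, contributing 41; the remaining 3 contribute 0. Total contributed: 41.
The shared codebase effort pays out 2.4 × 41 = 98.40 in total (split across the unequal shares, but the aggregate is all that matters for the group sum).
The 3 free-riders keep 41 each, adding 123. Group total = 123 + 98.40 = 221.40.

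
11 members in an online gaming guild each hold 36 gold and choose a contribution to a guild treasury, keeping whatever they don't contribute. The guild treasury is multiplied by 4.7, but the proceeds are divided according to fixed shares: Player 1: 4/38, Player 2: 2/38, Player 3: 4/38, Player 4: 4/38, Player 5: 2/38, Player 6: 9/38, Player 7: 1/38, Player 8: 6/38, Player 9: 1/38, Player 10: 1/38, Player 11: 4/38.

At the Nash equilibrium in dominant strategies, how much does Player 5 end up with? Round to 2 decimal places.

44.91 gold

A player with share s gets back 4.7·s per unit contributed, so full contribution is dominant for anyone with s > 1/4.7 = 0.2128 and zero contribution is dominant for anyone below.
The only share above 0.2128 is Player 6's 9/38, contributing 36; the remaining 10 contribute 0. Total contributed: 36.
Player 5 keeps 36 and receives 4.7 × 36 × 2/38 = 8.91 from the guild treasury, for a payoff of 44.91.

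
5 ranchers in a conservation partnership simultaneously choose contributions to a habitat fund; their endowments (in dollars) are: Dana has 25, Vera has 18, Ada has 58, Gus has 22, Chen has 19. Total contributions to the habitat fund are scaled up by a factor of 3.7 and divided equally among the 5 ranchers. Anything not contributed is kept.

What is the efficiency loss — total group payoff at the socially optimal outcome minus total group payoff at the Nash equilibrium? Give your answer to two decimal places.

The private return per contributed unit is 3.7/5 = 0.7400 < 1 for every player regardless of endowment, so the Nash equilibrium is zero contribution and the group total is Σ E_j = 25 + 18 + 58 + 22 + 19 = 142.
Each contributed unit returns 3.700 to the group, so the social optimum is full contribution by everyone: group total = 3.700 × 142 = 525.40.
Efficiency loss = (3.700 − 1) × 142 = 383.40.

383.40 dollars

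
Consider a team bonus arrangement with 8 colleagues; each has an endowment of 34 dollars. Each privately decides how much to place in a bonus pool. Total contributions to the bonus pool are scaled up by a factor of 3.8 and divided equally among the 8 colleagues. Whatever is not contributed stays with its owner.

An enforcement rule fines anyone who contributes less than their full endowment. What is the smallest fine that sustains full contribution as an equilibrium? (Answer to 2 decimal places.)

17.85 dollars

Given the others contribute fully, the best deviation is to contribute 0 (any partial contribution still incurs the fine and gives up units whose private return 0.4750 is below 1).
Deviating from 34 to 0 saves 34 dollars but forfeits the deviator's share of the drop in the bonus pool: 3.8/8 × 34 = 16.15.
So the deviation gain is 34 − 16.15 = 17.85, and the fine must be at least 17.85 dollars to wipe it out.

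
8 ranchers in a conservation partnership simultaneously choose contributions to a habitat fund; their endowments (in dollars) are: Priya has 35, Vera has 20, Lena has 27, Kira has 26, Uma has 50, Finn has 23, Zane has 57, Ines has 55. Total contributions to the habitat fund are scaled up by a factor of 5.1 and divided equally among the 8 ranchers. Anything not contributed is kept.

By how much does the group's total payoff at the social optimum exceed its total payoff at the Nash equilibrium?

The private return per contributed unit is 5.1/8 = 0.6375 < 1 for every player regardless of endowment, so the Nash equilibrium is zero contribution and the group total is Σ E_j = 35 + 20 + 27 + 26 + 50 + 23 + 57 + 55 = 293.
Each contributed unit returns 5.100 to the group, so the social optimum is full contribution by everyone: group total = 5.100 × 293 = 1494.30.
Efficiency loss = (5.100 − 1) × 293 = 1201.30.

1201.30 dollars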